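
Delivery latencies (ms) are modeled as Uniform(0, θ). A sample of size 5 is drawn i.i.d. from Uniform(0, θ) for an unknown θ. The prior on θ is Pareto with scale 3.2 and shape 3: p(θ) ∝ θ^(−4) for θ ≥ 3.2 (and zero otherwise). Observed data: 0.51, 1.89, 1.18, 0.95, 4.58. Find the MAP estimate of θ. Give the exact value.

The Uniform(0, θ) likelihood is θ^(−n) for θ ≥ max(xᵢ), zero otherwise. Here max(xᵢ) = 4.58.
Posterior ∝ θ^(−4) · θ^(−5) = θ^(−9) on θ ≥ max(3.2, 4.58) = 4.58.
This density is strictly decreasing in θ, so the posterior mode lies at the lower boundary of the support.

θ̂_MAP = 4.58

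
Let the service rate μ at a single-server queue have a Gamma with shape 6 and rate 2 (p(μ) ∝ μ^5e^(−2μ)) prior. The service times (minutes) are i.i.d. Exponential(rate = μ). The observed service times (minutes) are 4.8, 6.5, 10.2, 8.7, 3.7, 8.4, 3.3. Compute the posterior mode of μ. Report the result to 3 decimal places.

The Exponential(rate=μ) likelihood is ∝ μ^n e^(−μΣtᵢ). Here n = 7 and Σtᵢ = 4.8 + 6.5 + 10.2 + 8.7 + 3.7 + 8.4 + 3.3 = 45.6.
Posterior ∝ μ^5e^(−2μ) · μ^7e^(−45.6μ) = μ^12e^(−47.6μ), i.e. Gamma(13, 47.6).
Mode = (a−1)/b = 12/47.6 ≈ 0.252.

μ̂_MAP = 0.252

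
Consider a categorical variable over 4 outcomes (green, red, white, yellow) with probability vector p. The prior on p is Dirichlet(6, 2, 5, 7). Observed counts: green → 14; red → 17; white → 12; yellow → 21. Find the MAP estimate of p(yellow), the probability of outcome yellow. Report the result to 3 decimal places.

MAP estimate of p(yellow) = 0.338

The posterior is Dirichlet(αᵢ + nᵢ) = Dirichlet(20, 19, 17, 28).
For a Dirichlet(a₁,…,a_K) with all aᵢ > 1, the mode has j-th component (aⱼ − 1)/(Σaᵢ − K).
Here Σaᵢ = 84 and K = 4, so p(yellow) = (28 − 1)/(84 − 4) = 27/80 ≈ 0.338.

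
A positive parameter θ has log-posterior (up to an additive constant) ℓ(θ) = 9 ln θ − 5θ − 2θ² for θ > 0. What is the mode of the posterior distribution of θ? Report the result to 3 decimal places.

θ̂_MAP = 1.000

ℓ'(θ) = 9/θ − 5 − 4θ. Setting this to zero and multiplying by θ: 4θ² + 5θ − 9 = 0.
θ = (−5 + √(5² + 4·4·9)) / (2·4) = (−5 + √169) / 8 = (−5 + 13)/8 = 1.
ℓ''(θ) = −9/θ² − 4 < 0, confirming a maximum.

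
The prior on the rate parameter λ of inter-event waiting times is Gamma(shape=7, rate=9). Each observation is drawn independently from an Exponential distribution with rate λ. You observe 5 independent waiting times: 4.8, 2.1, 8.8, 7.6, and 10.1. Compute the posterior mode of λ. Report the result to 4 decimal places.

λ̂_MAP = 0.2594

The Exponential(rate=λ) likelihood is ∝ λ^n e^(−λΣtᵢ). Here n = 5 and Σtᵢ = 4.8 + 2.1 + 8.8 + 7.6 + 10.1 = 33.4.
Posterior ∝ λ^6e^(−9λ) · λ^5e^(−33.4λ) = λ^11e^(−42.4λ), i.e. Gamma(12, 42.4).
Mode = (a−1)/b = 11/42.4 ≈ 0.2594.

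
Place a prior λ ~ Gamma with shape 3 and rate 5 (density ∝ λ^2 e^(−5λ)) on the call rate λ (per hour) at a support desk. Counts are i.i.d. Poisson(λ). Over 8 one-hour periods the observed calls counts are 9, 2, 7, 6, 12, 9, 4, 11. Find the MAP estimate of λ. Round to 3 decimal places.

λ̂_MAP = 4.769

Σxᵢ = 9+2+7+6+12+9+4+11 = 60, with n = 8.
Posterior ∝ λ^2e^(−5λ) · λ^60e^(−8λ) = λ^62e^(−13λ), i.e. Gamma(shape=63, rate=13).
The mode of a Gamma(a, b) with a ≥ 1 (shape–rate) is (a−1)/b = 62/13 ≈ 4.769.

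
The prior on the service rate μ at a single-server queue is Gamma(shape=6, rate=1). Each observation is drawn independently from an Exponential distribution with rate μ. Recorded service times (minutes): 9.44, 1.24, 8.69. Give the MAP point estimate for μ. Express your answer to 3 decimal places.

The Exponential(rate=μ) likelihood is ∝ μ^n e^(−μΣtᵢ). Here n = 3 and Σtᵢ = 9.44 + 1.24 + 8.69 = 19.37.
Posterior ∝ μ^5e^(−1μ) · μ^3e^(−19.37μ) = μ^8e^(−20.37μ), i.e. Gamma(9, 20.37).
Mode = (a−1)/b = 8/20.37 ≈ 0.393.

μ̂_MAP = 0.393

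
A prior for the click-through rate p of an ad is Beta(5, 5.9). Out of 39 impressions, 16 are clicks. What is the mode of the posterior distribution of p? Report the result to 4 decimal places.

Prior: Beta(5, 5.9).
Data: 16 successes in 39 trials. The binomial likelihood contributes p^16(1−p)^23, so the posterior is Beta(5+16, 5.9+23) = Beta(21, 28.9).
For Beta(a, b) with a, b > 1 the mode is (a−1)/(a+b−2) = 20/47.9 ≈ 0.4175.

p̂_MAP = 0.4175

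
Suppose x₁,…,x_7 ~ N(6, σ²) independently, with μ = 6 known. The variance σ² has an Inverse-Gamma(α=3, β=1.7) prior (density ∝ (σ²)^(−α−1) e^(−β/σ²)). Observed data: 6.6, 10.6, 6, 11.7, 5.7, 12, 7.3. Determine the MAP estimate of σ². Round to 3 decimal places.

σ̂²_MAP = 6.346

Sum of squared deviations about the known mean: SS = (6.6−6)² + (10.6−6)² + (6−6)² + (11.7−6)² + (5.7−6)² + (12−6)² + (7.3−6)² = 91.79.
The Normal likelihood contributes (σ²)^(−n/2) exp(−SS/(2σ²)), so the posterior is Inverse-Gamma(α + n/2, β + SS/2) = Inverse-Gamma(6.5, 47.595).
The mode of Inverse-Gamma(a, b) is b/(a+1) = 47.595/7.5 ≈ 6.346.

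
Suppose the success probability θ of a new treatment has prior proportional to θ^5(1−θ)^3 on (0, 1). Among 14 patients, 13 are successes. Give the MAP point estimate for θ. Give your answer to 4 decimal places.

θ̂_MAP = 0.8182

The prior density ∝ θ^5(1−θ)^3 is the kernel of Beta(6, 4).
Data: 13 successes in 14 trials. The binomial likelihood contributes θ^13(1−θ)^1, so the posterior is Beta(6+13, 4+1) = Beta(19, 5).
For Beta(a, b) with a, b > 1 the mode is (a−1)/(a+b−2) = 18/22 ≈ 0.8182.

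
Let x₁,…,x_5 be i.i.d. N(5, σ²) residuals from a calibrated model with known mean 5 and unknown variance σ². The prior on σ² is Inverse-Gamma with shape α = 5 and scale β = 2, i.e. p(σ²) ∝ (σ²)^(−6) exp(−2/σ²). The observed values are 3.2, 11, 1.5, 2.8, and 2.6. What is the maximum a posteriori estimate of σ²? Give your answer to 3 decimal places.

Sum of squared deviations about the known mean: SS = (3.2−5)² + (11−5)² + (1.5−5)² + (2.8−5)² + (2.6−5)² = 62.09.
The Normal likelihood contributes (σ²)^(−n/2) exp(−SS/(2σ²)), so the posterior is Inverse-Gamma(α + n/2, β + SS/2) = Inverse-Gamma(7.5, 33.045).
The mode of Inverse-Gamma(a, b) is b/(a+1) = 33.045/8.5 ≈ 3.888.

σ̂²_MAP = 3.888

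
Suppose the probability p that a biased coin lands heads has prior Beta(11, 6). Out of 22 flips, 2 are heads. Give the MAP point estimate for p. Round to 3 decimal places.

Prior: Beta(11, 6).
Data: 2 successes in 22 trials. The binomial likelihood contributes p^2(1−p)^20, so the posterior is Beta(11+2, 6+20) = Beta(13, 26).
For Beta(a, b) with a, b > 1 the mode is (a−1)/(a+b−2) = 12/37 ≈ 0.324.

p̂_MAP = 0.324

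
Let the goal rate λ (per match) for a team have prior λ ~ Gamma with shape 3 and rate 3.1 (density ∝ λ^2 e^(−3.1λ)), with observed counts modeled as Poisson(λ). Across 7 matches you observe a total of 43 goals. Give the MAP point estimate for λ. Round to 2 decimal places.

Σxᵢ = 43, n = 7.
Posterior ∝ λ^2e^(−3.1λ) · λ^43e^(−7λ) = λ^45e^(−10.1λ), i.e. Gamma(shape=46, rate=10.1).
The mode of a Gamma(a, b) with a ≥ 1 (shape–rate) is (a−1)/b = 45/10.1 ≈ 4.46.

λ̂_MAP = 4.46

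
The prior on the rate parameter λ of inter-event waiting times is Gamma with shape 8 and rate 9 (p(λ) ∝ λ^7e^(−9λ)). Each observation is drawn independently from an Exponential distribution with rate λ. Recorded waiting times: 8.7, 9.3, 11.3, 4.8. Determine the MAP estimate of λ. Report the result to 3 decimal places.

The Exponential(rate=λ) likelihood is ∝ λ^n e^(−λΣtᵢ). Here n = 4 and Σtᵢ = 8.7 + 9.3 + 11.3 + 4.8 = 34.1.
Posterior ∝ λ^7e^(−9λ) · λ^4e^(−34.1λ) = λ^11e^(−43.1λ), i.e. Gamma(12, 43.1).
Mode = (a−1)/b = 11/43.1 ≈ 0.255.

λ̂_MAP = 0.255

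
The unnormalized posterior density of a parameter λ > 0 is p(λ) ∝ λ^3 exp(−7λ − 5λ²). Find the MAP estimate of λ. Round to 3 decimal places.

λ̂_MAP = 0.300

ℓ'(λ) = 3/λ − 7 − 10λ. Setting this to zero and multiplying by λ: 10λ² + 7λ − 3 = 0.
λ = (−7 + √(7² + 4·10·3)) / (2·10) = (−7 + √169) / 20 = (−7 + 13)/20 = 3/10.
ℓ''(λ) = −3/λ² − 10 < 0, confirming a maximum.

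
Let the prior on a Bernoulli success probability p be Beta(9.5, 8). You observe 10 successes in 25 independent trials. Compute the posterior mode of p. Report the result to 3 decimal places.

p̂_MAP = 0.457

Prior: Beta(9.5, 8).
Data: 10 successes in 25 trials. The binomial likelihood contributes p^10(1−p)^15, so the posterior is Beta(9.5+10, 8+15) = Beta(19.5, 23).
For Beta(a, b) with a, b > 1 the mode is (a−1)/(a+b−2) = 18.5/40.5 ≈ 0.457.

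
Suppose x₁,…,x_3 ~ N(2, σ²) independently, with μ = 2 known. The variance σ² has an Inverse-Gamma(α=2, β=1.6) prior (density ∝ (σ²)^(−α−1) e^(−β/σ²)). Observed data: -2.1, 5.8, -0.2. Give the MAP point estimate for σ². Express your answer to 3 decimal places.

Sum of squared deviations about the known mean: SS = (-2.1−2)² + (5.8−2)² + (-0.2−2)² = 36.09.
The Normal likelihood contributes (σ²)^(−n/2) exp(−SS/(2σ²)), so the posterior is Inverse-Gamma(α + n/2, β + SS/2) = Inverse-Gamma(3.5, 19.645).
The mode of Inverse-Gamma(a, b) is b/(a+1) = 19.645/4.5 ≈ 4.366.

σ̂²_MAP = 4.366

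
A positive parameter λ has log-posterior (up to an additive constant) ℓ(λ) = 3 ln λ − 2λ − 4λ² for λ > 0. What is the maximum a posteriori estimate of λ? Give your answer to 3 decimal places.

ℓ'(λ) = 3/λ − 2 − 8λ. Setting this to zero and multiplying by λ: 8λ² + 2λ − 3 = 0.
λ = (−2 + √(2² + 4·8·3)) / (2·8) = (−2 + √100) / 16 = (−2 + 10)/16 = 1/2.
ℓ''(λ) = −3/λ² − 8 < 0, confirming a maximum.

λ̂_MAP = 0.500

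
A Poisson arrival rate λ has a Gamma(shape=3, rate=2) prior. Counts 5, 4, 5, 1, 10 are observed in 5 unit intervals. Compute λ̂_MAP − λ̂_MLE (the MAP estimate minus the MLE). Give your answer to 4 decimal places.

MAP − MLE = -1.1429

Σxᵢ = 25. Posterior is Gamma(28, 7); MAP = (28−1)/7 = 27/7 ≈ 3.85714.
MLE = x̄ = 25/5 ≈ 5.00000.
Difference = 27/7 − 25/5 = -8/7 ≈ -1.1429.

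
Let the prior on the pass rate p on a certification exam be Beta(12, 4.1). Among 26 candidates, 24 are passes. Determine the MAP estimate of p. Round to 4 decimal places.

Prior: Beta(12, 4.1).
Data: 24 successes in 26 trials. The binomial likelihood contributes p^24(1−p)^2, so the posterior is Beta(12+24, 4.1+2) = Beta(36, 6.1).
For Beta(a, b) with a, b > 1 the mode is (a−1)/(a+b−2) = 35/40.1 ≈ 0.8728.

p̂_MAP = 0.8728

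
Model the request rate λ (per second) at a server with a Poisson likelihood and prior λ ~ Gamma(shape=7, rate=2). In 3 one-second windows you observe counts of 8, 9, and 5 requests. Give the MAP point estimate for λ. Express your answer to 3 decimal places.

Σxᵢ = 8+9+5 = 22, with n = 3.
Posterior ∝ λ^6e^(−2λ) · λ^22e^(−3λ) = λ^28e^(−5λ), i.e. Gamma(shape=29, rate=5).
The mode of a Gamma(a, b) with a ≥ 1 (shape–rate) is (a−1)/b = 28/5 ≈ 5.600.

λ̂_MAP = 5.600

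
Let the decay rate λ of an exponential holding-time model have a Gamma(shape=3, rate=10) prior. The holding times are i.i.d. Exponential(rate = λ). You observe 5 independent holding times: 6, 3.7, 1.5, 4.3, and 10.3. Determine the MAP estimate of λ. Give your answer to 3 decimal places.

The Exponential(rate=λ) likelihood is ∝ λ^n e^(−λΣtᵢ). Here n = 5 and Σtᵢ = 6 + 3.7 + 1.5 + 4.3 + 10.3 = 25.8.
Posterior ∝ λ^2e^(−10λ) · λ^5e^(−25.8λ) = λ^7e^(−35.8λ), i.e. Gamma(8, 35.8).
Mode = (a−1)/b = 7/35.8 ≈ 0.196.

λ̂_MAP = 0.196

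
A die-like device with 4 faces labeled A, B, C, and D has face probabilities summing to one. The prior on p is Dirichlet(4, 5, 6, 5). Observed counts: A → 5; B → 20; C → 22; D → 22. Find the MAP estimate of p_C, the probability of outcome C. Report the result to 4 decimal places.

The posterior is Dirichlet(αᵢ + nᵢ) = Dirichlet(9, 25, 28, 27).
For a Dirichlet(a₁,…,a_K) with all aᵢ > 1, the mode has j-th component (aⱼ − 1)/(Σaᵢ − K).
Here Σaᵢ = 89 and K = 4, so p_C = (28 − 1)/(89 − 4) = 27/85 ≈ 0.3176.

MAP estimate of p_C = 0.3176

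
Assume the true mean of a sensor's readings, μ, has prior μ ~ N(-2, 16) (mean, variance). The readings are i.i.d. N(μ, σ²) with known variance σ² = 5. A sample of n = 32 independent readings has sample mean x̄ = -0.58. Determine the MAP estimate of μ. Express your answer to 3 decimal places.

n = 32, x̄ = -0.58.
For a Normal prior and Normal likelihood with known variance, the posterior is Normal; its mode equals its mean, the precision-weighted average.
Prior precision 1/σ₀² = 1/16 = 0.0625; data precision n/σ² = 32/5 = 6.4.
μ̂ = (0.0625·(-2) + 6.4·(-0.58)) / (0.0625 + 6.4) = (-3.837)/6.4625 = -7674/12925 ≈ -0.594.

μ̂_MAP = -0.594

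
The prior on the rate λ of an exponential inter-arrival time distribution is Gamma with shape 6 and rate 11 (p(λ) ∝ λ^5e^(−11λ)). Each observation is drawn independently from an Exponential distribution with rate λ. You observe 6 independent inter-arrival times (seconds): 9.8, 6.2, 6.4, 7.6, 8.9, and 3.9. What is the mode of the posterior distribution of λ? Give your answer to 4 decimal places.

The Exponential(rate=λ) likelihood is ∝ λ^n e^(−λΣtᵢ). Here n = 6 and Σtᵢ = 9.8 + 6.2 + 6.4 + 7.6 + 8.9 + 3.9 = 42.8.
Posterior ∝ λ^5e^(−11λ) · λ^6e^(−42.8λ) = λ^11e^(−53.8λ), i.e. Gamma(12, 53.8).
Mode = (a−1)/b = 11/53.8 ≈ 0.2045.

λ̂_MAP = 0.2045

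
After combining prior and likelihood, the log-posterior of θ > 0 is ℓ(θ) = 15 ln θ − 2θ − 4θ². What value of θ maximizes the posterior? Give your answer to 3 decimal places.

ℓ'(θ) = 15/θ − 2 − 8θ. Setting this to zero and multiplying by θ: 8θ² + 2θ − 15 = 0.
θ = (−2 + √(2² + 4·8·15)) / (2·8) = (−2 + √484) / 16 = (−2 + 22)/16 = 5/4.
ℓ''(θ) = −15/θ² − 8 < 0, confirming a maximum.

θ̂_MAP = 1.250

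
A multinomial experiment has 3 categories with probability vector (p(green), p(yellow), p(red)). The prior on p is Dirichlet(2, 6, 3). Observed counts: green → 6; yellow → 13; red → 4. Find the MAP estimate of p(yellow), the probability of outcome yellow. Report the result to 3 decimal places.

The posterior is Dirichlet(αᵢ + nᵢ) = Dirichlet(8, 19, 7).
For a Dirichlet(a₁,…,a_K) with all aᵢ > 1, the mode has j-th component (aⱼ − 1)/(Σaᵢ − K).
Here Σaᵢ = 34 and K = 3, so p(yellow) = (19 − 1)/(34 − 3) = 18/31 ≈ 0.581.

MAP estimate of p(yellow) = 0.581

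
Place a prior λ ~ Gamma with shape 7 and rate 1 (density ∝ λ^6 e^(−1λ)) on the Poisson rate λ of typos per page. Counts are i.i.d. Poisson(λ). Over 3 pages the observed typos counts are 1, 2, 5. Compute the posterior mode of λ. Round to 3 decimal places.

λ̂_MAP = 3.500

Σxᵢ = 1+2+5 = 8, with n = 3.
Posterior ∝ λ^6e^(−1λ) · λ^8e^(−3λ) = λ^14e^(−4λ), i.e. Gamma(shape=15, rate=4).
The mode of a Gamma(a, b) with a ≥ 1 (shape–rate) is (a−1)/b = 14/4 ≈ 3.500.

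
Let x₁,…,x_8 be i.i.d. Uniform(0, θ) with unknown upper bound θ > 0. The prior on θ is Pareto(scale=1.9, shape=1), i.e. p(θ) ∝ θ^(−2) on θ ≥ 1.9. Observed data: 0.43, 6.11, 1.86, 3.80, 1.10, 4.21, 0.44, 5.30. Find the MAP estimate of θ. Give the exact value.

θ̂_MAP = 6.11

The Uniform(0, θ) likelihood is θ^(−n) for θ ≥ max(xᵢ), zero otherwise. Here max(xᵢ) = 6.11.
Posterior ∝ θ^(−2) · θ^(−8) = θ^(−10) on θ ≥ max(1.9, 6.11) = 6.11.
This density is strictly decreasing in θ, so the posterior mode lies at the lower boundary of the support.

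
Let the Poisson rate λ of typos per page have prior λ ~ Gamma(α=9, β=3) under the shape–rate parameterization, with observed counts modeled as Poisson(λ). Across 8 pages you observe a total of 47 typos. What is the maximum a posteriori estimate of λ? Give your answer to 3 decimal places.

λ̂_MAP = 5.000

Σxᵢ = 47, n = 8.
Posterior ∝ λ^8e^(−3λ) · λ^47e^(−8λ) = λ^55e^(−11λ), i.e. Gamma(shape=56, rate=11).
The mode of a Gamma(a, b) with a ≥ 1 (shape–rate) is (a−1)/b = 55/11 ≈ 5.000.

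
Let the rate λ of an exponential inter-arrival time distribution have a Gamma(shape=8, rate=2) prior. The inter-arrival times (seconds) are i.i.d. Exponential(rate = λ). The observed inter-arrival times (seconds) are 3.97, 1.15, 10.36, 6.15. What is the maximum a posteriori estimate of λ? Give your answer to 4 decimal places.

The Exponential(rate=λ) likelihood is ∝ λ^n e^(−λΣtᵢ). Here n = 4 and Σtᵢ = 3.97 + 1.15 + 10.36 + 6.15 = 21.63.
Posterior ∝ λ^7e^(−2λ) · λ^4e^(−21.63λ) = λ^11e^(−23.63λ), i.e. Gamma(12, 23.63).
Mode = (a−1)/b = 11/23.63 ≈ 0.4655.

λ̂_MAP = 0.4655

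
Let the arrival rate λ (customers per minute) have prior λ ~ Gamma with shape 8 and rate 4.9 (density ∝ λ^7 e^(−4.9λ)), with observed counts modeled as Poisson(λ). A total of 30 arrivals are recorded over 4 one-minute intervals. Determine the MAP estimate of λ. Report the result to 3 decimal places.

λ̂_MAP = 4.157

Σxᵢ = 30, n = 4.
Posterior ∝ λ^7e^(−4.9λ) · λ^30e^(−4λ) = λ^37e^(−8.9λ), i.e. Gamma(shape=38, rate=8.9).
The mode of a Gamma(a, b) with a ≥ 1 (shape–rate) is (a−1)/b = 37/8.9 ≈ 4.157.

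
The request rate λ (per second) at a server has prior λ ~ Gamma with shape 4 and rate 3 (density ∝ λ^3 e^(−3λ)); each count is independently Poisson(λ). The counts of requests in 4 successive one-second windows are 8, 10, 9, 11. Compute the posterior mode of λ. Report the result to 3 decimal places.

Σxᵢ = 8+10+9+11 = 38, with n = 4.
Posterior ∝ λ^3e^(−3λ) · λ^38e^(−4λ) = λ^41e^(−7λ), i.e. Gamma(shape=42, rate=7).
The mode of a Gamma(a, b) with a ≥ 1 (shape–rate) is (a−1)/b = 41/7 ≈ 5.857.

λ̂_MAP = 5.857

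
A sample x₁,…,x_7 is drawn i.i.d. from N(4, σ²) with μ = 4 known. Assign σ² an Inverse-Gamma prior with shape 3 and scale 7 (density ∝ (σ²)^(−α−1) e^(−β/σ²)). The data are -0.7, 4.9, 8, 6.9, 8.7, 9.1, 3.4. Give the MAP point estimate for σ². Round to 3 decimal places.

σ̂²_MAP = 7.318

Sum of squared deviations about the known mean: SS = (-0.7−4)² + (4.9−4)² + (8−4)² + (6.9−4)² + (8.7−4)² + (9.1−4)² + (3.4−4)² = 95.77.
The Normal likelihood contributes (σ²)^(−n/2) exp(−SS/(2σ²)), so the posterior is Inverse-Gamma(α + n/2, β + SS/2) = Inverse-Gamma(6.5, 54.885).
The mode of Inverse-Gamma(a, b) is b/(a+1) = 54.885/7.5 ≈ 7.318.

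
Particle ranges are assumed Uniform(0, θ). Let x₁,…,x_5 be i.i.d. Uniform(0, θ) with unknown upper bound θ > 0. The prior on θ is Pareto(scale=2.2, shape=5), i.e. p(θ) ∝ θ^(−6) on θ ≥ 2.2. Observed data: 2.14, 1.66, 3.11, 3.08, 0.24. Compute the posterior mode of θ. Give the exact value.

θ̂_MAP = 3.11

The Uniform(0, θ) likelihood is θ^(−n) for θ ≥ max(xᵢ), zero otherwise. Here max(xᵢ) = 3.11.
Posterior ∝ θ^(−6) · θ^(−5) = θ^(−11) on θ ≥ max(2.2, 3.11) = 3.11.
This density is strictly decreasing in θ, so the posterior mode lies at the lower boundary of the support.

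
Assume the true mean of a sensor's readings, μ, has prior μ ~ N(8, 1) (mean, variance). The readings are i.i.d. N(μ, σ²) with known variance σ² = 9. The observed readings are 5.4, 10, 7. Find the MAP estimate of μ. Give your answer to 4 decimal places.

μ̂_MAP = 7.8667

n = 3; x̄ = (5.4 + 10 + 7)/3 = 22.4/3 = 112/15 ≈ 7.4667.
For a Normal prior and Normal likelihood with known variance, the posterior is Normal; its mode equals its mean, the precision-weighted average.
Prior precision 1/σ₀² = 1/1 = 1; data precision n/σ² = 3/9 = 1/3.
μ̂ = (1·8 + (1/3)·(112/15)) / (1 + 1/3) = (472/45)/(4/3) = 118/15 ≈ 7.8667.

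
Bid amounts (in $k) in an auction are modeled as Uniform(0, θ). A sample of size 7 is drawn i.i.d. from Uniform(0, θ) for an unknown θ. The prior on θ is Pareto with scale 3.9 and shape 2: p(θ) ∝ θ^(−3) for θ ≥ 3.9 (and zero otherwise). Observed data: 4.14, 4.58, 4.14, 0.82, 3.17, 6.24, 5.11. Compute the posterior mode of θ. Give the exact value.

θ̂_MAP = 6.24

The Uniform(0, θ) likelihood is θ^(−n) for θ ≥ max(xᵢ), zero otherwise. Here max(xᵢ) = 6.24.
Posterior ∝ θ^(−3) · θ^(−7) = θ^(−10) on θ ≥ max(3.9, 6.24) = 6.24.
This density is strictly decreasing in θ, so the posterior mode lies at the lower boundary of the support.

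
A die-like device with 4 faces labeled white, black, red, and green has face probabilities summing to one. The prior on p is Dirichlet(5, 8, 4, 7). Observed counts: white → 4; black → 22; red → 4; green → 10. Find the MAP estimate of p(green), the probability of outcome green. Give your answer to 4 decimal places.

MAP estimate of p(green) = 0.2667

The posterior is Dirichlet(αᵢ + nᵢ) = Dirichlet(9, 30, 8, 17).
For a Dirichlet(a₁,…,a_K) with all aᵢ > 1, the mode has j-th component (aⱼ − 1)/(Σaᵢ − K).
Here Σaᵢ = 64 and K = 4, so p(green) = (17 − 1)/(64 − 4) = 16/60 ≈ 0.2667.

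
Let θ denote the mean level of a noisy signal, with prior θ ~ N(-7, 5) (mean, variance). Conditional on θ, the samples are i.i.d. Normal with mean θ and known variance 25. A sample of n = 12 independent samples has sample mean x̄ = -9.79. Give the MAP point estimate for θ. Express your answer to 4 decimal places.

θ̂_MAP = -8.9694

n = 12, x̄ = -9.79.
For a Normal prior and Normal likelihood with known variance, the posterior is Normal; its mode equals its mean, the precision-weighted average.
Prior precision 1/σ₀² = 1/5 = 0.2; data precision n/σ² = 12/25 = 0.48.
θ̂ = (0.2·(-7) + 0.48·(-9.79)) / (0.2 + 0.48) = (-6.0992)/0.68 = -3812/425 ≈ -8.9694.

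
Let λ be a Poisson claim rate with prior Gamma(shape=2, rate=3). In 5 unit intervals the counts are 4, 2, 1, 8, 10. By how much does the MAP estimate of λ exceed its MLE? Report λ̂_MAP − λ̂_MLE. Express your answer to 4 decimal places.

MAP − MLE = -1.7500

Σxᵢ = 25. Posterior is Gamma(27, 8); MAP = (27−1)/8 = 26/8 ≈ 3.25000.
MLE = x̄ = 25/5 ≈ 5.00000.
Difference = 26/8 − 25/5 = -7/4 ≈ -1.7500.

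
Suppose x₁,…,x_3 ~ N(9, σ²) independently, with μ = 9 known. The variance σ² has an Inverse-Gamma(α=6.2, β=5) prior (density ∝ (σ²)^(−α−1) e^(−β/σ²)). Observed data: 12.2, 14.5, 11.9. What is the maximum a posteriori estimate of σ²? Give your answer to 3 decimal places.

σ̂²_MAP = 3.385

Sum of squared deviations about the known mean: SS = (12.2−9)² + (14.5−9)² + (11.9−9)² = 48.9.
The Normal likelihood contributes (σ²)^(−n/2) exp(−SS/(2σ²)), so the posterior is Inverse-Gamma(α + n/2, β + SS/2) = Inverse-Gamma(7.7, 29.45).
The mode of Inverse-Gamma(a, b) is b/(a+1) = 29.45/8.7 ≈ 3.385.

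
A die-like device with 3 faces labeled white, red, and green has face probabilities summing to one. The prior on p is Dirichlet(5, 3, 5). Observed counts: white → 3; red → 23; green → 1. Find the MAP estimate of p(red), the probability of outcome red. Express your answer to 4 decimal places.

The posterior is Dirichlet(αᵢ + nᵢ) = Dirichlet(8, 26, 6).
For a Dirichlet(a₁,…,a_K) with all aᵢ > 1, the mode has j-th component (aⱼ − 1)/(Σaᵢ − K).
Here Σaᵢ = 40 and K = 3, so p(red) = (26 − 1)/(40 − 3) = 25/37 ≈ 0.6757.

MAP estimate of p(red) = 0.6757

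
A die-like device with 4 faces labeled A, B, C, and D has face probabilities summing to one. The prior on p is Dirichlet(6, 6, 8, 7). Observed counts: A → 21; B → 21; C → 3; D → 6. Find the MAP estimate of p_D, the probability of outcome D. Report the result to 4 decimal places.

MAP estimate of p_D = 0.1622

The posterior is Dirichlet(αᵢ + nᵢ) = Dirichlet(27, 27, 11, 13).
For a Dirichlet(a₁,…,a_K) with all aᵢ > 1, the mode has j-th component (aⱼ − 1)/(Σaᵢ − K).
Here Σaᵢ = 78 and K = 4, so p_D = (13 − 1)/(78 − 4) = 12/74 ≈ 0.1622.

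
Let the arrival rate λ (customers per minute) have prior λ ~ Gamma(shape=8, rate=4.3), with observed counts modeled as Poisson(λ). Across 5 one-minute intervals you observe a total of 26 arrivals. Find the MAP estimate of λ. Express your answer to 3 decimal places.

λ̂_MAP = 3.548

Σxᵢ = 26, n = 5.
Posterior ∝ λ^7e^(−4.3λ) · λ^26e^(−5λ) = λ^33e^(−9.3λ), i.e. Gamma(shape=34, rate=9.3).
The mode of a Gamma(a, b) with a ≥ 1 (shape–rate) is (a−1)/b = 33/9.3 ≈ 3.548.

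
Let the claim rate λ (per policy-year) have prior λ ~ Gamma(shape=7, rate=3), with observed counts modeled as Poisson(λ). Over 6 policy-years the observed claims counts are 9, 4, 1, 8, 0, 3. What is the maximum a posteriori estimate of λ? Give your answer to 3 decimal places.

λ̂_MAP = 3.444

Σxᵢ = 9+4+1+8+0+3 = 25, with n = 6.
Posterior ∝ λ^6e^(−3λ) · λ^25e^(−6λ) = λ^31e^(−9λ), i.e. Gamma(shape=32, rate=9).
The mode of a Gamma(a, b) with a ≥ 1 (shape–rate) is (a−1)/b = 31/9 ≈ 3.444.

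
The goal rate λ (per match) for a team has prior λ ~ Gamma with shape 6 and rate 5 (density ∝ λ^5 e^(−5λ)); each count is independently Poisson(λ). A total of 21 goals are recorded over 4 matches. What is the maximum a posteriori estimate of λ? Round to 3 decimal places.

Σxᵢ = 21, n = 4.
Posterior ∝ λ^5e^(−5λ) · λ^21e^(−4λ) = λ^26e^(−9λ), i.e. Gamma(shape=27, rate=9).
The mode of a Gamma(a, b) with a ≥ 1 (shape–rate) is (a−1)/b = 26/9 ≈ 2.889.

λ̂_MAP = 2.889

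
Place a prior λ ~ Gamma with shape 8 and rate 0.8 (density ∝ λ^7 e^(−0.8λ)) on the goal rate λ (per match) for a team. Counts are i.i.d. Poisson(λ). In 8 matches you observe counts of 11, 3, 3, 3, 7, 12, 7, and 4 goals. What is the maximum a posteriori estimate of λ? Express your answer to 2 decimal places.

Σxᵢ = 11+3+3+3+7+12+7+4 = 50, with n = 8.
Posterior ∝ λ^7e^(−0.8λ) · λ^50e^(−8λ) = λ^57e^(−8.8λ), i.e. Gamma(shape=58, rate=8.8).
The mode of a Gamma(a, b) with a ≥ 1 (shape–rate) is (a−1)/b = 57/8.8 ≈ 6.48.

λ̂_MAP = 6.48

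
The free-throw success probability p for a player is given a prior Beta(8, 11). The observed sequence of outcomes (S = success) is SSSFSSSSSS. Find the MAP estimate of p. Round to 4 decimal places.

Prior: Beta(8, 11).
Data: 9 successes in 10 trials (from the sequence). The binomial likelihood contributes p^9(1−p)^1, so the posterior is Beta(8+9, 11+1) = Beta(17, 12).
For Beta(a, b) with a, b > 1 the mode is (a−1)/(a+b−2) = 16/27 ≈ 0.5926.

p̂_MAP = 0.5926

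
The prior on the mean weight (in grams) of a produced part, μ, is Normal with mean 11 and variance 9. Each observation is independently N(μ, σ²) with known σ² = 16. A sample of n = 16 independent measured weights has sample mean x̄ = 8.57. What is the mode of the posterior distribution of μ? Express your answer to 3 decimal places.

μ̂_MAP = 8.813

n = 16, x̄ = 8.57.
For a Normal prior and Normal likelihood with known variance, the posterior is Normal; its mode equals its mean, the precision-weighted average.
Prior precision 1/σ₀² = 1/9; data precision n/σ² = 16/16 = 1.
μ̂ = ((1/9)·11 + 1·8.57) / (1/9 + 1) = (8813/900)/(10/9) = 8.813.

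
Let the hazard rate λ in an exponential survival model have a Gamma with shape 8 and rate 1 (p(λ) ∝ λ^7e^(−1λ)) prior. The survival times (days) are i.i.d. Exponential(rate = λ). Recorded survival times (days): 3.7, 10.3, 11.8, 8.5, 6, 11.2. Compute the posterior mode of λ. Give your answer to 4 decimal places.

The Exponential(rate=λ) likelihood is ∝ λ^n e^(−λΣtᵢ). Here n = 6 and Σtᵢ = 3.7 + 10.3 + 11.8 + 8.5 + 6 + 11.2 = 51.5.
Posterior ∝ λ^7e^(−1λ) · λ^6e^(−51.5λ) = λ^13e^(−52.5λ), i.e. Gamma(14, 52.5).
Mode = (a−1)/b = 13/52.5 ≈ 0.2476.

λ̂_MAP = 0.2476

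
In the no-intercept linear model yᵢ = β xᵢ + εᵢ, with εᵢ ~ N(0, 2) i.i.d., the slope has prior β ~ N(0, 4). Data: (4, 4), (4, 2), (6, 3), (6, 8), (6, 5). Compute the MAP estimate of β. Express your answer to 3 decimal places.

β̂_MAP = 0.854

log p(β | y) = −Σ(yᵢ − βxᵢ)²/(2·2) − β²/(2·4) + const.
Setting the derivative to zero: Σxᵢ(yᵢ − βxᵢ)/2 − β/4 = 0, so β = Σxᵢyᵢ / (Σxᵢ² + σ²/τ²).
Σxᵢyᵢ = 4·4 + 4·2 + 6·3 + 6·8 + 6·5 = 120; Σxᵢ² = 140; σ²/τ² = 0.5.
β̂_MAP = 120 / (140 + 0.5) = 120/140.5 ≈ 0.854.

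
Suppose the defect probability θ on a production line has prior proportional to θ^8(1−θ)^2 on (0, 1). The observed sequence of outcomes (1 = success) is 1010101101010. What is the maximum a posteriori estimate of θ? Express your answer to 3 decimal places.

The prior density ∝ θ^8(1−θ)^2 is the kernel of Beta(9, 3).
Data: 7 successes in 13 trials (from the sequence). The binomial likelihood contributes θ^7(1−θ)^6, so the posterior is Beta(9+7, 3+6) = Beta(16, 9).
For Beta(a, b) with a, b > 1 the mode is (a−1)/(a+b−2) = 15/23 ≈ 0.652.

θ̂_MAP = 0.652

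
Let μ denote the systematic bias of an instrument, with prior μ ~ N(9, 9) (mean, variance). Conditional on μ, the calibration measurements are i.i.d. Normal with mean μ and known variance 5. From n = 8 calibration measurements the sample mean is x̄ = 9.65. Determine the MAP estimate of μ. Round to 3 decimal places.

n = 8, x̄ = 9.65.
For a Normal prior and Normal likelihood with known variance, the posterior is Normal; its mode equals its mean, the precision-weighted average.
Prior precision 1/σ₀² = 1/9; data precision n/σ² = 8/5 = 1.6.
μ̂ = ((1/9)·9 + 1.6·9.65) / (1/9 + 1.6) = 16.44/(77/45) = 3699/385 ≈ 9.608.

μ̂_MAP = 9.608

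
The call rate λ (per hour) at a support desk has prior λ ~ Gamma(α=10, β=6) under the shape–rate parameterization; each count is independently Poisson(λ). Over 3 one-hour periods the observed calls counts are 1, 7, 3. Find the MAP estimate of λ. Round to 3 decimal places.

Σxᵢ = 1+7+3 = 11, with n = 3.
Posterior ∝ λ^9e^(−6λ) · λ^11e^(−3λ) = λ^20e^(−9λ), i.e. Gamma(shape=21, rate=9).
The mode of a Gamma(a, b) with a ≥ 1 (shape–rate) is (a−1)/b = 20/9 ≈ 2.222.

λ̂_MAP = 2.222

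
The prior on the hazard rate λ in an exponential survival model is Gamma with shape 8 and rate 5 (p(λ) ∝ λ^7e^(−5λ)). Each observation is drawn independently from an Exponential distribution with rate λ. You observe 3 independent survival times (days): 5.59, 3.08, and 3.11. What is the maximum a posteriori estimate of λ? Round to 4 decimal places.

The Exponential(rate=λ) likelihood is ∝ λ^n e^(−λΣtᵢ). Here n = 3 and Σtᵢ = 5.59 + 3.08 + 3.11 = 11.78.
Posterior ∝ λ^7e^(−5λ) · λ^3e^(−11.78λ) = λ^10e^(−16.78λ), i.e. Gamma(11, 16.78).
Mode = (a−1)/b = 10/16.78 ≈ 0.5959.

λ̂_MAP = 0.5959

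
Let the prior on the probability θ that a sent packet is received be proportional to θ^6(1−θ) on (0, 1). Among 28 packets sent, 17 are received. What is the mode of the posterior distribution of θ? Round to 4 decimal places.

θ̂_MAP = 0.6571

The prior density ∝ θ^6(1−θ)^1 is the kernel of Beta(7, 2).
Data: 17 successes in 28 trials. The binomial likelihood contributes θ^17(1−θ)^11, so the posterior is Beta(7+17, 2+11) = Beta(24, 13).
For Beta(a, b) with a, b > 1 the mode is (a−1)/(a+b−2) = 23/35 ≈ 0.6571.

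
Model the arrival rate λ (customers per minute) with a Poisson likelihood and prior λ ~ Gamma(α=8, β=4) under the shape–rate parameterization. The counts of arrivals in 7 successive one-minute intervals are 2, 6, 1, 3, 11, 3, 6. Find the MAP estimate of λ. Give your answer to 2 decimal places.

λ̂_MAP = 3.55

Σxᵢ = 2+6+1+3+11+3+6 = 32, with n = 7.
Posterior ∝ λ^7e^(−4λ) · λ^32e^(−7λ) = λ^39e^(−11λ), i.e. Gamma(shape=40, rate=11).
The mode of a Gamma(a, b) with a ≥ 1 (shape–rate) is (a−1)/b = 39/11 ≈ 3.55.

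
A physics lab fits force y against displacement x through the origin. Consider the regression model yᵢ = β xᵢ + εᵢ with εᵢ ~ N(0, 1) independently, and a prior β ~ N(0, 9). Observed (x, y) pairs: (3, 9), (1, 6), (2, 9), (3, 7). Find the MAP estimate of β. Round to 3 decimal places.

β̂_MAP = 3.115

log p(β | y) = −Σ(yᵢ − βxᵢ)²/(2·1) − β²/(2·9) + const.
Setting the derivative to zero: Σxᵢ(yᵢ − βxᵢ)/1 − β/9 = 0, so β = Σxᵢyᵢ / (Σxᵢ² + σ²/τ²).
Σxᵢyᵢ = 3·9 + 1·6 + 2·9 + 3·7 = 72; Σxᵢ² = 23; σ²/τ² = 1/9.
β̂_MAP = 72 / (23 + 1/9) = 72/(208/9) = 81/26 ≈ 3.115.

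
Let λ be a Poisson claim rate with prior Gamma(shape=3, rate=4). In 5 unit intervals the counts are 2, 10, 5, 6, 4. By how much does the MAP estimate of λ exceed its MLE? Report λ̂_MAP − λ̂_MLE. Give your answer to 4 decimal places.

Σxᵢ = 27. Posterior is Gamma(30, 9); MAP = (30−1)/9 = 29/9 ≈ 3.22222.
MLE = x̄ = 27/5 ≈ 5.40000.
Difference = 29/9 − 27/5 = -98/45 ≈ -2.1778.

MAP − MLE = -2.1778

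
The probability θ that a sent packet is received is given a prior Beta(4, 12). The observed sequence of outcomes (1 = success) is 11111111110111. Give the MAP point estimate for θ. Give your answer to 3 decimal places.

Prior: Beta(4, 12).
Data: 13 successes in 14 trials (from the sequence). The binomial likelihood contributes θ^13(1−θ)^1, so the posterior is Beta(4+13, 12+1) = Beta(17, 13).
For Beta(a, b) with a, b > 1 the mode is (a−1)/(a+b−2) = 16/28 ≈ 0.571.

θ̂_MAP = 0.571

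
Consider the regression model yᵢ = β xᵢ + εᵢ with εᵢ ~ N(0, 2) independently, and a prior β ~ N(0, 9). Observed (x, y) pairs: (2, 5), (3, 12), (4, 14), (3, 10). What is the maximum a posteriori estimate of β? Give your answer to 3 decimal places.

β̂_MAP = 3.453

log p(β | y) = −Σ(yᵢ − βxᵢ)²/(2·2) − β²/(2·9) + const.
Setting the derivative to zero: Σxᵢ(yᵢ − βxᵢ)/2 − β/9 = 0, so β = Σxᵢyᵢ / (Σxᵢ² + σ²/τ²).
Σxᵢyᵢ = 2·5 + 3·12 + 4·14 + 3·10 = 132; Σxᵢ² = 38; σ²/τ² = 2/9.
β̂_MAP = 132 / (38 + 2/9) = 132/(344/9) = 297/86 ≈ 3.453.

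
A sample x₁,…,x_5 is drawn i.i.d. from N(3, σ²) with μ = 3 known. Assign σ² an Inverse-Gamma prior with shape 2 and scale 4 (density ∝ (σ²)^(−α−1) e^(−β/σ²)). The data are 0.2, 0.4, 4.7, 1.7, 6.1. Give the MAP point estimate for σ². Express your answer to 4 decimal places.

σ̂²_MAP = 3.3445

Sum of squared deviations about the known mean: SS = (0.2−3)² + (0.4−3)² + (4.7−3)² + (1.7−3)² + (6.1−3)² = 28.79.
The Normal likelihood contributes (σ²)^(−n/2) exp(−SS/(2σ²)), so the posterior is Inverse-Gamma(α + n/2, β + SS/2) = Inverse-Gamma(4.5, 18.395).
The mode of Inverse-Gamma(a, b) is b/(a+1) = 18.395/5.5 ≈ 3.3445.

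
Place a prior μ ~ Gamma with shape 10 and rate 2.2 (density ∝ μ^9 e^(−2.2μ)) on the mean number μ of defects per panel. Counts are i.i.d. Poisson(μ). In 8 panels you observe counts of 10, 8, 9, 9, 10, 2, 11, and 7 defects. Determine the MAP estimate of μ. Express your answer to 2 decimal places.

Σxᵢ = 10+8+9+9+10+2+11+7 = 66, with n = 8.
Posterior ∝ μ^9e^(−2.2μ) · μ^66e^(−8μ) = μ^75e^(−10.2μ), i.e. Gamma(shape=76, rate=10.2).
The mode of a Gamma(a, b) with a ≥ 1 (shape–rate) is (a−1)/b = 75/10.2 ≈ 7.35.

μ̂_MAP = 7.35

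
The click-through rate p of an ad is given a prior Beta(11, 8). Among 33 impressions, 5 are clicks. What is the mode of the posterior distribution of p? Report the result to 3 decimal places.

p̂_MAP = 0.300

Prior: Beta(11, 8).
Data: 5 successes in 33 trials. The binomial likelihood contributes p^5(1−p)^28, so the posterior is Beta(11+5, 8+28) = Beta(16, 36).
For Beta(a, b) with a, b > 1 the mode is (a−1)/(a+b−2) = 15/50 ≈ 0.300.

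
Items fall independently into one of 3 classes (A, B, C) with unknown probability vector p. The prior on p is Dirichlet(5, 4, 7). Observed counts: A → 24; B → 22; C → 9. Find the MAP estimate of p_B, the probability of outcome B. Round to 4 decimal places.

The posterior is Dirichlet(αᵢ + nᵢ) = Dirichlet(29, 26, 16).
For a Dirichlet(a₁,…,a_K) with all aᵢ > 1, the mode has j-th component (aⱼ − 1)/(Σaᵢ − K).
Here Σaᵢ = 71 and K = 3, so p_B = (26 − 1)/(71 − 3) = 25/68 ≈ 0.3676.

MAP estimate of p_B = 0.3676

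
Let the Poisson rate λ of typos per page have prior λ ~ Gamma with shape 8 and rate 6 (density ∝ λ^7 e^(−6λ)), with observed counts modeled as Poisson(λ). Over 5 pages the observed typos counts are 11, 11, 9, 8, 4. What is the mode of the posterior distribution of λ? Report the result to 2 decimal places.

Σxᵢ = 11+11+9+8+4 = 43, with n = 5.
Posterior ∝ λ^7e^(−6λ) · λ^43e^(−5λ) = λ^50e^(−11λ), i.e. Gamma(shape=51, rate=11).
The mode of a Gamma(a, b) with a ≥ 1 (shape–rate) is (a−1)/b = 50/11 ≈ 4.55.

λ̂_MAP = 4.55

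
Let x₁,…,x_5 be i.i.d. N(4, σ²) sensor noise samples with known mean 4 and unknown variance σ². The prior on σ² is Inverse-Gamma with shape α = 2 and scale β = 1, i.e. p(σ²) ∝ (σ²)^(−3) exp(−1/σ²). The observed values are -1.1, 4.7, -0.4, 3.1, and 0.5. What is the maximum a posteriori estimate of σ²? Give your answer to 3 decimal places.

Sum of squared deviations about the known mean: SS = (-1.1−4)² + (4.7−4)² + (-0.4−4)² + (3.1−4)² + (0.5−4)² = 58.92.
The Normal likelihood contributes (σ²)^(−n/2) exp(−SS/(2σ²)), so the posterior is Inverse-Gamma(α + n/2, β + SS/2) = Inverse-Gamma(4.5, 30.46).
The mode of Inverse-Gamma(a, b) is b/(a+1) = 30.46/5.5 ≈ 5.538.

σ̂²_MAP = 5.538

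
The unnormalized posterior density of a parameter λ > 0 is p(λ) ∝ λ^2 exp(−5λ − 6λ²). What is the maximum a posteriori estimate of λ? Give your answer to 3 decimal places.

λ̂_MAP = 0.250

ℓ'(λ) = 2/λ − 5 − 12λ. Setting this to zero and multiplying by λ: 12λ² + 5λ − 2 = 0.
λ = (−5 + √(5² + 4·12·2)) / (2·12) = (−5 + √121) / 24 = (−5 + 11)/24 = 1/4.
ℓ''(λ) = −2/λ² − 12 < 0, confirming a maximum.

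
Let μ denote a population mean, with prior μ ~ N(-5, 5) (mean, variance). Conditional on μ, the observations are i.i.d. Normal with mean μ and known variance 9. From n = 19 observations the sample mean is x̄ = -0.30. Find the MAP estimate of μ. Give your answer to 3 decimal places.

μ̂_MAP = -0.707

n = 19, x̄ = -0.30.
For a Normal prior and Normal likelihood with known variance, the posterior is Normal; its mode equals its mean, the precision-weighted average.
Prior precision 1/σ₀² = 1/5 = 0.2; data precision n/σ² = 19/9.
μ̂ = (0.2·(-5) + (19/9)·(-0.3)) / (0.2 + 19/9) = (-49/30)/(104/45) = -147/208 ≈ -0.707.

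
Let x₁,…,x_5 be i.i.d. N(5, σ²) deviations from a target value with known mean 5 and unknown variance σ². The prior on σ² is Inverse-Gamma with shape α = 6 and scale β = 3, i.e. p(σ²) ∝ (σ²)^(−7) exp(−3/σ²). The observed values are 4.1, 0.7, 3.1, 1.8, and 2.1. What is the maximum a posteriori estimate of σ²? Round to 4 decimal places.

σ̂²_MAP = 2.5032

Sum of squared deviations about the known mean: SS = (4.1−5)² + (0.7−5)² + (3.1−5)² + (1.8−5)² + (2.1−5)² = 41.56.
The Normal likelihood contributes (σ²)^(−n/2) exp(−SS/(2σ²)), so the posterior is Inverse-Gamma(α + n/2, β + SS/2) = Inverse-Gamma(8.5, 23.78).
The mode of Inverse-Gamma(a, b) is b/(a+1) = 23.78/9.5 ≈ 2.5032.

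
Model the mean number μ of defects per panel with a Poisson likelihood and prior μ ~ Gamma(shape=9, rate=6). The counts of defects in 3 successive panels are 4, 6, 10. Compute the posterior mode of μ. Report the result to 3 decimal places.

μ̂_MAP = 3.111

Σxᵢ = 4+6+10 = 20, with n = 3.
Posterior ∝ μ^8e^(−6μ) · μ^20e^(−3μ) = μ^28e^(−9μ), i.e. Gamma(shape=29, rate=9).
The mode of a Gamma(a, b) with a ≥ 1 (shape–rate) is (a−1)/b = 28/9 ≈ 3.111.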